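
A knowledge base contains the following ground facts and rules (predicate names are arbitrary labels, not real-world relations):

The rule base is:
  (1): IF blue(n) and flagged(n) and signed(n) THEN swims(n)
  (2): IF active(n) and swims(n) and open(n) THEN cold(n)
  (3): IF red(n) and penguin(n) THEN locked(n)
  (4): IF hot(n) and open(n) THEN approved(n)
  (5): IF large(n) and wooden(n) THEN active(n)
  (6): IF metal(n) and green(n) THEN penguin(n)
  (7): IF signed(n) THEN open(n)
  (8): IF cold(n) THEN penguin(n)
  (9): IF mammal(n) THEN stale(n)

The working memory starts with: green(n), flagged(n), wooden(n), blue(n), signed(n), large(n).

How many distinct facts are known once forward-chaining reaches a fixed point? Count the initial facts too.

Round 1 — (1), (5), (7), derive swims(n), active(n), open(n).
Round 2 — (2), derive cold(n).
Round 3 — (8), derive penguin(n).
Closure: {active(n), blue(n), cold(n), flagged(n), green(n), large(n), open(n), penguin(n), signed(n), swims(n), wooden(n)} — 11 facts.

11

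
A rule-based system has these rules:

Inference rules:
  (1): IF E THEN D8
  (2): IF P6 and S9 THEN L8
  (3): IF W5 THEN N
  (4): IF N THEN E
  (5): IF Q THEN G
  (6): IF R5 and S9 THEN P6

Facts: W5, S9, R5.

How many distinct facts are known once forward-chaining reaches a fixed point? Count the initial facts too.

8

Round 1: (3) [IF W5 THEN N]; (6) [IF R5 and S9 THEN P6]. Adds N, P6.
Round 2: (2) [IF P6 and S9 THEN L8]; (4) [IF N THEN E]. Adds L8, E.
Round 3: (1) [IF E THEN D8]. Adds D8.
Closure: {D8, E, L8, N, P6, R5, S9, W5} — 8 facts.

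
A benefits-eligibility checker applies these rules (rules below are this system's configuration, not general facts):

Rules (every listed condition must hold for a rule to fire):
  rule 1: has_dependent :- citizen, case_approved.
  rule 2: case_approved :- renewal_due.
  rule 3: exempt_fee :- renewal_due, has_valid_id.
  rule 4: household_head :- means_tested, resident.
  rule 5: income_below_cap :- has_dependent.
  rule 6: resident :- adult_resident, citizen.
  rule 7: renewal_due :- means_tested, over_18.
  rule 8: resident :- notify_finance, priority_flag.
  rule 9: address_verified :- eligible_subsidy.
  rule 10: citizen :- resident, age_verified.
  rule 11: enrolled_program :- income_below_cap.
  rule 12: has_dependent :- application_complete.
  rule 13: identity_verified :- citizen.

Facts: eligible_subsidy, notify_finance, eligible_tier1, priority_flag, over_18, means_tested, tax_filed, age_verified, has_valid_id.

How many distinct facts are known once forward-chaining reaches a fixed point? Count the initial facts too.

Round 1 — rule 7, rule 8, rule 9, derive renewal_due, resident, address_verified.
Round 2 — rule 2, rule 3, rule 4, rule 10, derive case_approved, exempt_fee, household_head, citizen.
Round 3 — rule 1, rule 13, derive has_dependent, identity_verified.
Round 4 — rule 5, derive income_below_cap.
Round 5 — rule 11, derive enrolled_program.
Closure: {address_verified, age_verified, case_approved, citizen, eligible_subsidy, eligible_tier1, enrolled_program, exempt_fee, has_dependent, has_valid_id, household_head, identity_verified, income_below_cap, means_tested, notify_finance, over_18, priority_flag, renewal_due, resident, tax_filed} — 20 facts.

20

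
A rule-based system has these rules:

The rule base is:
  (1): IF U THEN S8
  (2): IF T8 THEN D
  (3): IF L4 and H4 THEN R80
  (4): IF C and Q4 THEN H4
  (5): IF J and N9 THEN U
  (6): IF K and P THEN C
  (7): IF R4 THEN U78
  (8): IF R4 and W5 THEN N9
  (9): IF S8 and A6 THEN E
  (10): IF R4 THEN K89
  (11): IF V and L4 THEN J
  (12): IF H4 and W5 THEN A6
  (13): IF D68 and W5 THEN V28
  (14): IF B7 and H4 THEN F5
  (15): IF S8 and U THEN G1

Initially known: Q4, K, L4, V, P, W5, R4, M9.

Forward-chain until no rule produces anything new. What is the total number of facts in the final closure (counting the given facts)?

[1] (6) [IF K and P THEN C]; (7) [IF R4 THEN U78]; (8) [IF R4 and W5 THEN N9]; (10) [IF R4 THEN K89]; (11) [IF V and L4 THEN J]. ⇒ new: C, U78, N9, K89, J.
[2] (4) [IF C and Q4 THEN H4]; (5) [IF J and N9 THEN U]. ⇒ new: H4, U.
[3] (1) [IF U THEN S8]; (3) [IF L4 and H4 THEN R80]; (12) [IF H4 and W5 THEN A6]. ⇒ new: S8, R80, A6.
[4] (9) [IF S8 and A6 THEN E]; (15) [IF S8 and U THEN G1]. ⇒ new: E, G1.
Closure: {A6, C, E, G1, H4, J, K, K89, L4, M9, N9, P, Q4, R4, R80, S8, U, U78, V, W5} — 20 facts.

20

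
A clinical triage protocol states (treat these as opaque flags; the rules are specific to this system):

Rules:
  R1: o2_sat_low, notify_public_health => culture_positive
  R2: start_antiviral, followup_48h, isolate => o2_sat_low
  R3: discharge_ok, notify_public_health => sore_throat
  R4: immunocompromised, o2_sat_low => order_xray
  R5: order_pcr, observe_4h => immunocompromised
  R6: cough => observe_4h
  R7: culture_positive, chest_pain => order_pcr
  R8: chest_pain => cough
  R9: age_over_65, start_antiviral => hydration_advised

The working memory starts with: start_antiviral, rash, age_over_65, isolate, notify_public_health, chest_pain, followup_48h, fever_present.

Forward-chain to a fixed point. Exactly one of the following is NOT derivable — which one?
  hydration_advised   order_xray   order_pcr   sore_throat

sore_throat

Round 1: R2 [start_antiviral, followup_48h, isolate => o2_sat_low]; R8 [chest_pain => cough]; R9 [age_over_65, start_antiviral => hydration_advised]. New: o2_sat_low, cough, hydration_advised.
Round 2: R1 [o2_sat_low, notify_public_health => culture_positive]; R6 [cough => observe_4h]. New: culture_positive, observe_4h.
Round 3: R7 [culture_positive, chest_pain => order_pcr]. New: order_pcr.
Round 4: R5 [order_pcr, observe_4h => immunocompromised]. New: immunocompromised.
Round 5: R4 [immunocompromised, o2_sat_low => order_xray]. New: order_xray.
Derived: order_xray (round 5), hydration_advised (round 1), order_pcr (round 3). sore_throat never appears in any round.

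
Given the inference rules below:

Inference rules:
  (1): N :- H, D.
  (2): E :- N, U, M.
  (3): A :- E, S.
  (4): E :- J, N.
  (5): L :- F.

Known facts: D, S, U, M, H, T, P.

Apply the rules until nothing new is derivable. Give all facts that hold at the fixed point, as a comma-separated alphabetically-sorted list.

A, D, E, H, M, N, P, S, T, U

Round 1 fires (1), giving N.
Round 2 fires (2), giving E.
Round 3 fires (3), giving A.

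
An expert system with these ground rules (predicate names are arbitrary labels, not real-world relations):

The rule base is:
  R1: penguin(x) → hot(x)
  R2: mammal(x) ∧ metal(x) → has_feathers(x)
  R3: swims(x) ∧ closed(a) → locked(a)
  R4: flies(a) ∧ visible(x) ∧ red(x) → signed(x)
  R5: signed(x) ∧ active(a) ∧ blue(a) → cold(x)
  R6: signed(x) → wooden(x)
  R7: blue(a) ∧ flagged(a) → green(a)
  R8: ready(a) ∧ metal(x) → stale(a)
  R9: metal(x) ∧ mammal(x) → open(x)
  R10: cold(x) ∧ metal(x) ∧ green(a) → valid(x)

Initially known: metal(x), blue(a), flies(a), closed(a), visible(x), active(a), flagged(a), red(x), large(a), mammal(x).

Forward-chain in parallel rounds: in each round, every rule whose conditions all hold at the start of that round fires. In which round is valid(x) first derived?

3

[1] R2 [mammal(x) ∧ metal(x) → has_feathers(x)]; R4 [flies(a) ∧ visible(x) ∧ red(x) → signed(x)]; R7 [blue(a) ∧ flagged(a) → green(a)]; R9 [metal(x) ∧ mammal(x) → open(x)]. ⇒ new: has_feathers(x), signed(x), green(a), open(x).
[2] R5 [signed(x) ∧ active(a) ∧ blue(a) → cold(x)]; R6 [signed(x) → wooden(x)]. ⇒ new: cold(x), wooden(x).
[3] R10 [cold(x) ∧ metal(x) ∧ green(a) → valid(x)]. ⇒ new: valid(x).
valid(x) first appears in round 3.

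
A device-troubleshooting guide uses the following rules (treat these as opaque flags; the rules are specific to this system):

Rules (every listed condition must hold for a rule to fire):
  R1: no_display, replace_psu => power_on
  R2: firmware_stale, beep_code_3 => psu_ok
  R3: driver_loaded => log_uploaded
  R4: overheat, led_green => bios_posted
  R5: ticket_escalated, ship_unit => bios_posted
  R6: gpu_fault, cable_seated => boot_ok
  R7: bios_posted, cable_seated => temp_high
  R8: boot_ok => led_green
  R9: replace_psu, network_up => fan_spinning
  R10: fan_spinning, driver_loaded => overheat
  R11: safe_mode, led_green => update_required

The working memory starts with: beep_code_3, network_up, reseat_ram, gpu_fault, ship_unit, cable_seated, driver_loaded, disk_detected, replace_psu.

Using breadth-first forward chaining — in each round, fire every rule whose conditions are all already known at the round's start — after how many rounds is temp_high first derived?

Round 1: R3 [driver_loaded => log_uploaded]; R6 [gpu_fault, cable_seated => boot_ok]; R9 [replace_psu, network_up => fan_spinning]. New: log_uploaded, boot_ok, fan_spinning.
Round 2: R8 [boot_ok => led_green]; R10 [fan_spinning, driver_loaded => overheat]. New: led_green, overheat.
Round 3: R4 [overheat, led_green => bios_posted]. New: bios_posted.
Round 4: R7 [bios_posted, cable_seated => temp_high]. New: temp_high.
temp_high first appears in round 4.

4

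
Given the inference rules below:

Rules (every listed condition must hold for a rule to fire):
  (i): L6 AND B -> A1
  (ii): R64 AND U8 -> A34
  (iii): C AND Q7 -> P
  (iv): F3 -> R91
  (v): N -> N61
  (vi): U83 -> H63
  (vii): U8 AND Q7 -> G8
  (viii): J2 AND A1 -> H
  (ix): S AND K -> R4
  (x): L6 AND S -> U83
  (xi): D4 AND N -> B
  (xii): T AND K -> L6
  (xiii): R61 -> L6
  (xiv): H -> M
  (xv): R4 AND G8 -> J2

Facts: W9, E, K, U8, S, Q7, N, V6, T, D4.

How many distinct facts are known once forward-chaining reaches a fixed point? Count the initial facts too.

Round 1 — (v), (vii), (ix), (xi), (xii), derive N61, G8, R4, B, L6.
Round 2 — (i), (x), (xv), derive A1, U83, J2.
Round 3 — (vi), (viii), derive H63, H.
Round 4 — (xiv), derive M.
Closure: {A1, B, D4, E, G8, H, H63, J2, K, L6, M, N, N61, Q7, R4, S, T, U8, U83, V6, W9} — 21 facts.

21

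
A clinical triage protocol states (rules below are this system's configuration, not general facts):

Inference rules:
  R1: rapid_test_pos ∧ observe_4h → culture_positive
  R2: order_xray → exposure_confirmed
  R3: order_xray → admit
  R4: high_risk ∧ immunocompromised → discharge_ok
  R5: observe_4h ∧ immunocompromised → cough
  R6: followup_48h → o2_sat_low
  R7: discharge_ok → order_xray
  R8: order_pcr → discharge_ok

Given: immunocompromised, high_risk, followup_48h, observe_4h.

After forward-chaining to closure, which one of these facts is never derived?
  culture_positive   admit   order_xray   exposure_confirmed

[1] R4 [high_risk ∧ immunocompromised → discharge_ok]; R5 [observe_4h ∧ immunocompromised → cough]; R6 [followup_48h → o2_sat_low]. ⇒ new: discharge_ok, cough, o2_sat_low.
[2] R7 [discharge_ok → order_xray]. ⇒ new: order_xray.
[3] R2 [order_xray → exposure_confirmed]; R3 [order_xray → admit]. ⇒ new: exposure_confirmed, admit.
Derived: admit (round 3), order_xray (round 2), exposure_confirmed (round 3). culture_positive never appears in any round.

culture_positive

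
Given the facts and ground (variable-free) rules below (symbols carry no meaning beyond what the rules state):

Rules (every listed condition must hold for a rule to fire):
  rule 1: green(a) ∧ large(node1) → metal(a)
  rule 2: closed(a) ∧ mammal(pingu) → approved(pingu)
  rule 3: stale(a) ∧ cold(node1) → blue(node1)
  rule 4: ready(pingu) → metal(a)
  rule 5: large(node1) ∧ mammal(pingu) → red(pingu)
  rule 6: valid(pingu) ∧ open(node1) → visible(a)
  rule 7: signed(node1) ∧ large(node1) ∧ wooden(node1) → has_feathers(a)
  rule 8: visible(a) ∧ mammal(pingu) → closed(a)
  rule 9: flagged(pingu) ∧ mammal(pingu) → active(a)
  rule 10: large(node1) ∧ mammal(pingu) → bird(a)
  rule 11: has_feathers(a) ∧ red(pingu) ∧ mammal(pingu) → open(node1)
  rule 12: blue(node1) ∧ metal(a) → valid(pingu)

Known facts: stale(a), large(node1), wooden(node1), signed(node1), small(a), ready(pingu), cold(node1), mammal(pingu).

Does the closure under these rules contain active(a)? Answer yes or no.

no

Round 1: rule 3 [stale(a) ∧ cold(node1) → blue(node1)]; rule 4 [ready(pingu) → metal(a)]; rule 5 [large(node1) ∧ mammal(pingu) → red(pingu)]; rule 7 [signed(node1) ∧ large(node1) ∧ wooden(node1) → has_feathers(a)]; rule 10 [large(node1) ∧ mammal(pingu) → bird(a)]. New: blue(node1), metal(a), red(pingu), has_feathers(a), bird(a).
Round 2: rule 11 [has_feathers(a) ∧ red(pingu) ∧ mammal(pingu) → open(node1)]; rule 12 [blue(node1) ∧ metal(a) → valid(pingu)]. New: open(node1), valid(pingu).
Round 3: rule 6 [valid(pingu) ∧ open(node1) → visible(a)]. New: visible(a).
Round 4: rule 8 [visible(a) ∧ mammal(pingu) → closed(a)]. New: closed(a).
Round 5: rule 2 [closed(a) ∧ mammal(pingu) → approved(pingu)]. New: approved(pingu).
Fixed point reached. active(a) is concluded only by rule 9; rule 9 needs flagged(pingu) (never derived).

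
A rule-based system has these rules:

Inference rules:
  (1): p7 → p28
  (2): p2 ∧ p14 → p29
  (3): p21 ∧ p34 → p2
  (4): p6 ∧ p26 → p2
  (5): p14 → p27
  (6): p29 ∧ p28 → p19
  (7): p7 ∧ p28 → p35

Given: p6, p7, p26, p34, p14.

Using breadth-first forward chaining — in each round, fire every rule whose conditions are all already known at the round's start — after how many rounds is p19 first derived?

3

Round 1: (1) [p7 → p28]; (4) [p6 ∧ p26 → p2]; (5) [p14 → p27]. Adds p28, p2, p27.
Round 2: (2) [p2 ∧ p14 → p29]; (7) [p7 ∧ p28 → p35]. Adds p29, p35.
Round 3: (6) [p29 ∧ p28 → p19]. Adds p19.
p19 first appears in round 3.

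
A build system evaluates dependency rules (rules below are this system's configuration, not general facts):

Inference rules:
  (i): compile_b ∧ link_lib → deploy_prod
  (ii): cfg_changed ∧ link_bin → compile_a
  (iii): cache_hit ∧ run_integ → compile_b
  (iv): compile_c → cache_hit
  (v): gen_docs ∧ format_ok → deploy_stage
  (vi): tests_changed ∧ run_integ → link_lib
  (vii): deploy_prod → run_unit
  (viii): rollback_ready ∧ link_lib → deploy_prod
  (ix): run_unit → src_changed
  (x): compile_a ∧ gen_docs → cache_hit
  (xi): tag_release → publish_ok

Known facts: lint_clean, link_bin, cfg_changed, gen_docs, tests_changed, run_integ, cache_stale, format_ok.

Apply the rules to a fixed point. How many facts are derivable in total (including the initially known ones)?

Round 1 fires (ii), (v), (vi), giving compile_a, deploy_stage, link_lib.
Round 2 fires (x), giving cache_hit.
Round 3 fires (iii), giving compile_b.
Round 4 fires (i), giving deploy_prod.
Round 5 fires (vii), giving run_unit.
Round 6 fires (ix), giving src_changed.
Closure: {cache_hit, cache_stale, cfg_changed, compile_a, compile_b, deploy_prod, deploy_stage, format_ok, gen_docs, link_bin, link_lib, lint_clean, run_integ, run_unit, src_changed, tests_changed} — 16 facts.

16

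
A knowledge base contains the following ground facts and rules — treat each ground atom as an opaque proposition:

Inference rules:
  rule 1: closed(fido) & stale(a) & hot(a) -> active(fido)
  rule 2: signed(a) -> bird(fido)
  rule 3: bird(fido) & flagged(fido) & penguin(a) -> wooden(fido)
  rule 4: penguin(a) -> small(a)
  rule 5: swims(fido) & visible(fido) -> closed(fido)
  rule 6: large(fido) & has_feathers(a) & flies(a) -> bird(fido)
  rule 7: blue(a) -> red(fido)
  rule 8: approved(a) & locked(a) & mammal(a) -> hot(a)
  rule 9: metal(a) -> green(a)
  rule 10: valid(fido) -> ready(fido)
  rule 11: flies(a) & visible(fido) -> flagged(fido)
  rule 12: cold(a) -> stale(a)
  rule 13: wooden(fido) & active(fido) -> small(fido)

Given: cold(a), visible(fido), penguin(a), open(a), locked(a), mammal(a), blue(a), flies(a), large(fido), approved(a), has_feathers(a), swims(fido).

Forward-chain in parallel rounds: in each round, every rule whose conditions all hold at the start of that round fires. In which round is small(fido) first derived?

Round 1: rule 4 [penguin(a) -> small(a)]; rule 5 [swims(fido) & visible(fido) -> closed(fido)]; rule 6 [large(fido) & has_feathers(a) & flies(a) -> bird(fido)]; rule 7 [blue(a) -> red(fido)]; rule 8 [approved(a) & locked(a) & mammal(a) -> hot(a)]; rule 11 [flies(a) & visible(fido) -> flagged(fido)]; rule 12 [cold(a) -> stale(a)]. New: small(a), closed(fido), bird(fido), red(fido), hot(a), flagged(fido), stale(a).
Round 2: rule 1 [closed(fido) & stale(a) & hot(a) -> active(fido)]; rule 3 [bird(fido) & flagged(fido) & penguin(a) -> wooden(fido)]. New: active(fido), wooden(fido).
Round 3: rule 13 [wooden(fido) & active(fido) -> small(fido)]. New: small(fido).
small(fido) first appears in round 3.

3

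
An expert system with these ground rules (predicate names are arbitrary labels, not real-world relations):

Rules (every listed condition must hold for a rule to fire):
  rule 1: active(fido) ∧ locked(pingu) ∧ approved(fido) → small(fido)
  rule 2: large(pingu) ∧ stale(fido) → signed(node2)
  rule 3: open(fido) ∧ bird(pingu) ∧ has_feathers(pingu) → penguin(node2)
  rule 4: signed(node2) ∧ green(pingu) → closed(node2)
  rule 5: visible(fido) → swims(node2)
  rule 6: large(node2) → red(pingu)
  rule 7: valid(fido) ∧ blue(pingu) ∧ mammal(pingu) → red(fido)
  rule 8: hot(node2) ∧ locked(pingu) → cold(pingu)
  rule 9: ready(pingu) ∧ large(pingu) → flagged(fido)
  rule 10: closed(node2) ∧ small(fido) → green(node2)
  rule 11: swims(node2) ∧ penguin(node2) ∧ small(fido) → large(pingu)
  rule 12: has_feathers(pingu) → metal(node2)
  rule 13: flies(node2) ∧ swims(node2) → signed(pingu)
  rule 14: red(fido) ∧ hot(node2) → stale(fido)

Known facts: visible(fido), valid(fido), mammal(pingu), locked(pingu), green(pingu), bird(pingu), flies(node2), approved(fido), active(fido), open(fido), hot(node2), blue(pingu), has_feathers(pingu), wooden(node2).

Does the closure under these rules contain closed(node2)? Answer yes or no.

Round 1: rule 1 [active(fido) ∧ locked(pingu) ∧ approved(fido) → small(fido)]; rule 3 [open(fido) ∧ bird(pingu) ∧ has_feathers(pingu) → penguin(node2)]; rule 5 [visible(fido) → swims(node2)]; rule 7 [valid(fido) ∧ blue(pingu) ∧ mammal(pingu) → red(fido)]; rule 8 [hot(node2) ∧ locked(pingu) → cold(pingu)]; rule 12 [has_feathers(pingu) → metal(node2)]. Adds small(fido), penguin(node2), swims(node2), red(fido), cold(pingu), metal(node2).
Round 2: rule 11 [swims(node2) ∧ penguin(node2) ∧ small(fido) → large(pingu)]; rule 13 [flies(node2) ∧ swims(node2) → signed(pingu)]; rule 14 [red(fido) ∧ hot(node2) → stale(fido)]. Adds large(pingu), signed(pingu), stale(fido).
Round 3: rule 2 [large(pingu) ∧ stale(fido) → signed(node2)]. Adds signed(node2).
Round 4: rule 4 [signed(node2) ∧ green(pingu) → closed(node2)]. Adds closed(node2).
Round 5: rule 10 [closed(node2) ∧ small(fido) → green(node2)]. Adds green(node2).
closed(node2) appears in round 4, so it is derivable.

yes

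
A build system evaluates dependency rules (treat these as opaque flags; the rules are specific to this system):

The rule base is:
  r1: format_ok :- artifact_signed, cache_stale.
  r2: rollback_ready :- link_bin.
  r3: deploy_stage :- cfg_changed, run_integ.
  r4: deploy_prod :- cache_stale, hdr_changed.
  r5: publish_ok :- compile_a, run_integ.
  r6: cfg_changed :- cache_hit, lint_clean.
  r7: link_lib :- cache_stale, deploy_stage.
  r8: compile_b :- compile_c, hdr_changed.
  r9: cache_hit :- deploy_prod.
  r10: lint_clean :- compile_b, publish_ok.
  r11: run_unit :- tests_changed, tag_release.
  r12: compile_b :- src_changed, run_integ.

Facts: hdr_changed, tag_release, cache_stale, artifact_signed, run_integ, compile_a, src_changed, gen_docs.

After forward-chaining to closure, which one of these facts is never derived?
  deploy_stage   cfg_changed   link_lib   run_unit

run_unit

Round 1 — r1, r4, r5, r12, derive format_ok, deploy_prod, publish_ok, compile_b.
Round 2 — r9, r10, derive cache_hit, lint_clean.
Round 3 — r6, derive cfg_changed.
Round 4 — r3, derive deploy_stage.
Round 5 — r7, derive link_lib.
Derived: link_lib (round 5), cfg_changed (round 3), deploy_stage (round 4). run_unit never appears in any round.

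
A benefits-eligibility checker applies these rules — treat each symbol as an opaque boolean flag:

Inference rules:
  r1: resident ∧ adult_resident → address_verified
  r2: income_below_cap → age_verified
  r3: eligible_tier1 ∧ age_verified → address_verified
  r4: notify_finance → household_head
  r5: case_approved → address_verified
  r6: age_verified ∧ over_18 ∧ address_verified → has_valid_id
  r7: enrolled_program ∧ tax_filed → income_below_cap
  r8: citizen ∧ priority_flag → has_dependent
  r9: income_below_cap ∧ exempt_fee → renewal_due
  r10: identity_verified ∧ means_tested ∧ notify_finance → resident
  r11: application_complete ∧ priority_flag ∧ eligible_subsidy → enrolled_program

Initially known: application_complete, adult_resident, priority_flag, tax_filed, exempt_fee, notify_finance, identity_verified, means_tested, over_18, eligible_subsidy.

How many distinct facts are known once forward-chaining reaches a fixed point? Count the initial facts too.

Round 1: r4 [notify_finance → household_head]; r10 [identity_verified ∧ means_tested ∧ notify_finance → resident]; r11 [application_complete ∧ priority_flag ∧ eligible_subsidy → enrolled_program]. New: household_head, resident, enrolled_program.
Round 2: r1 [resident ∧ adult_resident → address_verified]; r7 [enrolled_program ∧ tax_filed → income_below_cap]. New: address_verified, income_below_cap.
Round 3: r2 [income_below_cap → age_verified]; r9 [income_below_cap ∧ exempt_fee → renewal_due]. New: age_verified, renewal_due.
Round 4: r6 [age_verified ∧ over_18 ∧ address_verified → has_valid_id]. New: has_valid_id.
Closure: {address_verified, adult_resident, age_verified, application_complete, eligible_subsidy, enrolled_program, exempt_fee, has_valid_id, household_head, identity_verified, income_below_cap, means_tested, notify_finance, over_18, priority_flag, renewal_due, resident, tax_filed} — 18 facts.

18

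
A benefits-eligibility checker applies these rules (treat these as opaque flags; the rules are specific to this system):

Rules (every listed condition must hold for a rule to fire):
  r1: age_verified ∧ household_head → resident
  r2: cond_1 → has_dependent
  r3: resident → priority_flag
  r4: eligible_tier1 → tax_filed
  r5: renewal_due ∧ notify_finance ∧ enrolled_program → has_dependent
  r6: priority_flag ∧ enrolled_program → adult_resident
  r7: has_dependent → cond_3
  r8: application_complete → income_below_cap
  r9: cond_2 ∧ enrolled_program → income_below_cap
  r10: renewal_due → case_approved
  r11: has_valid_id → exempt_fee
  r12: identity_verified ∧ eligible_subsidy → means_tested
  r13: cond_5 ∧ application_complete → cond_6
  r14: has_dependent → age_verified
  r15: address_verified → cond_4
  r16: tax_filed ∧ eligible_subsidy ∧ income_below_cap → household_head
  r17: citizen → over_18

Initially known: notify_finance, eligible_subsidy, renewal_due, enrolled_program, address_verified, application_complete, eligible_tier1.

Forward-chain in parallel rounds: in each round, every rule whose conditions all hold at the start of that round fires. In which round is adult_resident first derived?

5

Round 1: r4 [eligible_tier1 → tax_filed]; r5 [renewal_due ∧ notify_finance ∧ enrolled_program → has_dependent]; r8 [application_complete → income_below_cap]; r10 [renewal_due → case_approved]; r15 [address_verified → cond_4]. New: tax_filed, has_dependent, income_below_cap, case_approved, cond_4.
Round 2: r7 [has_dependent → cond_3]; r14 [has_dependent → age_verified]; r16 [tax_filed ∧ eligible_subsidy ∧ income_below_cap → household_head]. New: cond_3, age_verified, household_head.
Round 3: r1 [age_verified ∧ household_head → resident]. New: resident.
Round 4: r3 [resident → priority_flag]. New: priority_flag.
Round 5: r6 [priority_flag ∧ enrolled_program → adult_resident]. New: adult_resident.
adult_resident first appears in round 5.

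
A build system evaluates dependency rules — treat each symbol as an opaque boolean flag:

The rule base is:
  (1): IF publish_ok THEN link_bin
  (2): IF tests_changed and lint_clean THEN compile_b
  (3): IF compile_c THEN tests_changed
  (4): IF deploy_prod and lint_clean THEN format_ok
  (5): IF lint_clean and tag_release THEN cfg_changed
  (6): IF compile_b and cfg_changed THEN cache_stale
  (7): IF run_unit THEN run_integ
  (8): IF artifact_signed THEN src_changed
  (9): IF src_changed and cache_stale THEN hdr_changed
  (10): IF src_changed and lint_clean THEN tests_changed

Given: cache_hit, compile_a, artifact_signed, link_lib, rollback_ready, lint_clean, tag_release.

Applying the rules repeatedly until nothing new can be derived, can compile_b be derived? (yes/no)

Round 1 fires (5), (8), giving cfg_changed, src_changed.
Round 2 fires (10), giving tests_changed.
Round 3 fires (2), giving compile_b.
Round 4 fires (6), giving cache_stale.
Round 5 fires (9), giving hdr_changed.
compile_b appears in round 3, so it is derivable.

yes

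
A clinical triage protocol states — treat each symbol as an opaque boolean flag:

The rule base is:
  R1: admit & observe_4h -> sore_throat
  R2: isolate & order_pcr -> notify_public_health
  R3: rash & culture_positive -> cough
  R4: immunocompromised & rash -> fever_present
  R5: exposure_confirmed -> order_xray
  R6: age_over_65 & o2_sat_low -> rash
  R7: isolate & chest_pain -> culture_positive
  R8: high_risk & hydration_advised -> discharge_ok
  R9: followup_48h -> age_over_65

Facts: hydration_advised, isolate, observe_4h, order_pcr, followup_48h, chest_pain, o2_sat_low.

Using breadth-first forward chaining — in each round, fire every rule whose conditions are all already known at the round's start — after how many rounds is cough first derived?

3

Round 1: R2 [isolate & order_pcr -> notify_public_health]; R7 [isolate & chest_pain -> culture_positive]; R9 [followup_48h -> age_over_65]. New: notify_public_health, culture_positive, age_over_65.
Round 2: R6 [age_over_65 & o2_sat_low -> rash]. New: rash.
Round 3: R3 [rash & culture_positive -> cough]. New: cough.
cough first appears in round 3.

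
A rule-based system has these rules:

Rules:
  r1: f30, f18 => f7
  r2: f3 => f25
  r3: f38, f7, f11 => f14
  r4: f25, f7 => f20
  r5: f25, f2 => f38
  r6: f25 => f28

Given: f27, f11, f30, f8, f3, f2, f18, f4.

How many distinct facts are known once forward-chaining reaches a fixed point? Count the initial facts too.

Round 1 — r1, r2, derive f7, f25.
Round 2 — r4, r5, r6, derive f20, f38, f28.
Round 3 — r3, derive f14.
Closure: {f11, f14, f18, f2, f20, f25, f27, f28, f3, f30, f38, f4, f7, f8} — 14 facts.

14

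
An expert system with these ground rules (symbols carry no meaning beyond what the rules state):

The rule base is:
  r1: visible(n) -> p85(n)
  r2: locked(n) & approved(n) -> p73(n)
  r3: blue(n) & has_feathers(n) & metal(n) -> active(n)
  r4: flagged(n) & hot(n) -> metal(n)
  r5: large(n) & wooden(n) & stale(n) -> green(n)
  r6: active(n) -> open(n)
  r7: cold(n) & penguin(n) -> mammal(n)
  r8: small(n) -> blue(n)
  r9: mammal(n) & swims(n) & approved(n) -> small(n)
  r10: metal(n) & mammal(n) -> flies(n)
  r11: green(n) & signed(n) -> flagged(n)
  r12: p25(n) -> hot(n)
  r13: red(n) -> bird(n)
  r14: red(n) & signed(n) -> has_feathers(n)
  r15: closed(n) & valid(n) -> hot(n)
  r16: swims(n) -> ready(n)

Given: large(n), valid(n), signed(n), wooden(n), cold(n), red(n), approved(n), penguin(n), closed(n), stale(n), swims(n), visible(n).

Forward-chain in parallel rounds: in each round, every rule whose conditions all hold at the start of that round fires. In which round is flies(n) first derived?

Round 1: r1 [visible(n) -> p85(n)]; r5 [large(n) & wooden(n) & stale(n) -> green(n)]; r7 [cold(n) & penguin(n) -> mammal(n)]; r13 [red(n) -> bird(n)]; r14 [red(n) & signed(n) -> has_feathers(n)]; r15 [closed(n) & valid(n) -> hot(n)]; r16 [swims(n) -> ready(n)]. Adds p85(n), green(n), mammal(n), bird(n), has_feathers(n), hot(n), ready(n).
Round 2: r9 [mammal(n) & swims(n) & approved(n) -> small(n)]; r11 [green(n) & signed(n) -> flagged(n)]. Adds small(n), flagged(n).
Round 3: r4 [flagged(n) & hot(n) -> metal(n)]; r8 [small(n) -> blue(n)]. Adds metal(n), blue(n).
Round 4: r3 [blue(n) & has_feathers(n) & metal(n) -> active(n)]; r10 [metal(n) & mammal(n) -> flies(n)]. Adds active(n), flies(n).
flies(n) first appears in round 4.

4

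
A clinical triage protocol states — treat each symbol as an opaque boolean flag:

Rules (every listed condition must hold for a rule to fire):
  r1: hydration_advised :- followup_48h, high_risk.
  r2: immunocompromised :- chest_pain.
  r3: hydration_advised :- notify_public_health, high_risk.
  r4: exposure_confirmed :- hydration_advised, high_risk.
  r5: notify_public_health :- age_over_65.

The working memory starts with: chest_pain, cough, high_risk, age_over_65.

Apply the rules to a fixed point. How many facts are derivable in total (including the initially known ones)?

8

[1] r2 [immunocompromised :- chest_pain.]; r5 [notify_public_health :- age_over_65.]. ⇒ new: immunocompromised, notify_public_health.
[2] r3 [hydration_advised :- notify_public_health, high_risk.]. ⇒ new: hydration_advised.
[3] r4 [exposure_confirmed :- hydration_advised, high_risk.]. ⇒ new: exposure_confirmed.
Closure: {age_over_65, chest_pain, cough, exposure_confirmed, high_risk, hydration_advised, immunocompromised, notify_public_health} — 8 facts.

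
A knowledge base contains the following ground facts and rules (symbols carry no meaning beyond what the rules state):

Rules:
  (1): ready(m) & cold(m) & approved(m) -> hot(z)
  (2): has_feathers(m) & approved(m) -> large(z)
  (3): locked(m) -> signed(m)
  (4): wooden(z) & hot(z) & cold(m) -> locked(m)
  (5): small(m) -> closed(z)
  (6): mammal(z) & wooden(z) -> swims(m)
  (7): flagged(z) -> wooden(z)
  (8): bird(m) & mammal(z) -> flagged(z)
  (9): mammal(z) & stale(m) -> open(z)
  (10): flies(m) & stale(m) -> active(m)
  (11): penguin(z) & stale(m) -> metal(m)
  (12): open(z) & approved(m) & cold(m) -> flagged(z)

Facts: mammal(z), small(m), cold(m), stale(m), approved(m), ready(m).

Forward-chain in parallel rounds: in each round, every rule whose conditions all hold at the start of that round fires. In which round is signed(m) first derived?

5

Round 1 fires (1), (5), (9), giving hot(z), closed(z), open(z).
Round 2 fires (12), giving flagged(z).
Round 3 fires (7), giving wooden(z).
Round 4 fires (4), (6), giving locked(m), swims(m).
Round 5 fires (3), giving signed(m).
signed(m) first appears in round 5.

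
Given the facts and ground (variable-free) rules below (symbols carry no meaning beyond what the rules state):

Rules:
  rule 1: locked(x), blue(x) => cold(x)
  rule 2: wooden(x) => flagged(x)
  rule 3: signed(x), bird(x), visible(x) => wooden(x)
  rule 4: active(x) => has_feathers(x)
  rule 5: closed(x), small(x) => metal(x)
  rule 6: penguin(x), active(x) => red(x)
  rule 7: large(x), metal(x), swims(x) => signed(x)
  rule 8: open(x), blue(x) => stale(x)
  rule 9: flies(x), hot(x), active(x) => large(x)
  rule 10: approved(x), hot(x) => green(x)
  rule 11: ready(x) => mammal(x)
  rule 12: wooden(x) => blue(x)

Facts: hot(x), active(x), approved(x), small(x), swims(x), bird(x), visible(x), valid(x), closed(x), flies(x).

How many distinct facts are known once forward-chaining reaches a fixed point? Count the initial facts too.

18

Round 1 — rule 4, rule 5, rule 9, rule 10, derive has_feathers(x), metal(x), large(x), green(x).
Round 2 — rule 7, derive signed(x).
Round 3 — rule 3, derive wooden(x).
Round 4 — rule 2, rule 12, derive flagged(x), blue(x).
Closure: {active(x), approved(x), bird(x), blue(x), closed(x), flagged(x), flies(x), green(x), has_feathers(x), hot(x), large(x), metal(x), signed(x), small(x), swims(x), valid(x), visible(x), wooden(x)} — 18 facts.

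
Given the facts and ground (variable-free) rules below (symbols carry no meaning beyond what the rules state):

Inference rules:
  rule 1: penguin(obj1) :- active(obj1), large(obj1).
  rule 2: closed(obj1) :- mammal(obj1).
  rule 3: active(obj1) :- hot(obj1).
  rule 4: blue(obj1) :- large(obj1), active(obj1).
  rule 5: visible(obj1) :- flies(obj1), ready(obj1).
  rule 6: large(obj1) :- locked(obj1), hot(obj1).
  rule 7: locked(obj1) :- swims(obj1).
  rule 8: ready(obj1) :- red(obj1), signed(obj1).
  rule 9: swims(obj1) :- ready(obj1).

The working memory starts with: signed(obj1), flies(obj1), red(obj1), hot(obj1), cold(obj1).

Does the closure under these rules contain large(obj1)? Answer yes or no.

yes

[1] rule 3 [active(obj1) :- hot(obj1).]; rule 8 [ready(obj1) :- red(obj1), signed(obj1).]. ⇒ new: active(obj1), ready(obj1).
[2] rule 5 [visible(obj1) :- flies(obj1), ready(obj1).]; rule 9 [swims(obj1) :- ready(obj1).]. ⇒ new: visible(obj1), swims(obj1).
[3] rule 7 [locked(obj1) :- swims(obj1).]. ⇒ new: locked(obj1).
[4] rule 6 [large(obj1) :- locked(obj1), hot(obj1).]. ⇒ new: large(obj1).
[5] rule 1 [penguin(obj1) :- active(obj1), large(obj1).]; rule 4 [blue(obj1) :- large(obj1), active(obj1).]. ⇒ new: penguin(obj1), blue(obj1).
large(obj1) appears in round 4, so it is derivable.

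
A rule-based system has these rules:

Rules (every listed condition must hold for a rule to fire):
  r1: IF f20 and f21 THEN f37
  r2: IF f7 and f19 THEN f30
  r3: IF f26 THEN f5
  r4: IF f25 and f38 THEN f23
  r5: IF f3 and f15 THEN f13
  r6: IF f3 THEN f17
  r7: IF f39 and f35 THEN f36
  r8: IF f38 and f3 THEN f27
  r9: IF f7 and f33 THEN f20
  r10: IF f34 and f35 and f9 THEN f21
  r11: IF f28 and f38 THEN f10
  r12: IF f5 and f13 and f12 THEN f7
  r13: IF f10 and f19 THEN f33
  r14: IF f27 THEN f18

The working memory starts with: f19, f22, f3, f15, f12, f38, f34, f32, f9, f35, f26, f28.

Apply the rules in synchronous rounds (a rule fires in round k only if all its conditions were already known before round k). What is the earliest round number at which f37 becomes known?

4

Round 1 — r3, r5, r6, r8, r10, r11, derive f5, f13, f17, f27, f21, f10.
Round 2 — r12, r13, r14, derive f7, f33, f18.
Round 3 — r2, r9, derive f30, f20.
Round 4 — r1, derive f37.
f37 first appears in round 4.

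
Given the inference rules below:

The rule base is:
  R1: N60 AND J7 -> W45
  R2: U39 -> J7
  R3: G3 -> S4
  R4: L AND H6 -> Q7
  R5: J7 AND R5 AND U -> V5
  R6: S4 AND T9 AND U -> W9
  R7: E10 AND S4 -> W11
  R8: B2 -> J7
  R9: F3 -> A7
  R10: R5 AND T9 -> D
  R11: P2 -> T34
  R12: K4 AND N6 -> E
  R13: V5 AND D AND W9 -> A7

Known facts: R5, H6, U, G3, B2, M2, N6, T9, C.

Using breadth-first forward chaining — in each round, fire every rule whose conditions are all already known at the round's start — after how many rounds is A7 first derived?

3

Round 1: R3 [G3 -> S4]; R8 [B2 -> J7]; R10 [R5 AND T9 -> D]. New: S4, J7, D.
Round 2: R5 [J7 AND R5 AND U -> V5]; R6 [S4 AND T9 AND U -> W9]. New: V5, W9.
Round 3: R13 [V5 AND D AND W9 -> A7]. New: A7.
A7 first appears in round 3.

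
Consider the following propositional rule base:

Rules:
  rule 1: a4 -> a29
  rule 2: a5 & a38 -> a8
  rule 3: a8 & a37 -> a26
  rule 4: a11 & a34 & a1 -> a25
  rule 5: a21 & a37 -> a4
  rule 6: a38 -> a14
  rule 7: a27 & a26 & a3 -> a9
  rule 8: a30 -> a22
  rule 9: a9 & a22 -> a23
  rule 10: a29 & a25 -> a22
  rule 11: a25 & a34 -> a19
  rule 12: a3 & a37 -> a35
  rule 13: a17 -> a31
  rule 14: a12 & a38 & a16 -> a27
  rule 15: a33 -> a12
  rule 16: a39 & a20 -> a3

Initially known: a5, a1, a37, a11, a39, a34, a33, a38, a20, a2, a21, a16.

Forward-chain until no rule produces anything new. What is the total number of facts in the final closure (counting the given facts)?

26

Round 1 — rule 2, rule 4, rule 5, rule 6, rule 15, rule 16, derive a8, a25, a4, a14, a12, a3.
Round 2 — rule 1, rule 3, rule 11, rule 12, rule 14, derive a29, a26, a19, a35, a27.
Round 3 — rule 7, rule 10, derive a9, a22.
Round 4 — rule 9, derive a23.
Closure: {a1, a11, a12, a14, a16, a19, a2, a20, a21, a22, a23, a25, a26, a27, a29, a3, a33, a34, a35, a37, a38, a39, a4, a5, a8, a9} — 26 facts.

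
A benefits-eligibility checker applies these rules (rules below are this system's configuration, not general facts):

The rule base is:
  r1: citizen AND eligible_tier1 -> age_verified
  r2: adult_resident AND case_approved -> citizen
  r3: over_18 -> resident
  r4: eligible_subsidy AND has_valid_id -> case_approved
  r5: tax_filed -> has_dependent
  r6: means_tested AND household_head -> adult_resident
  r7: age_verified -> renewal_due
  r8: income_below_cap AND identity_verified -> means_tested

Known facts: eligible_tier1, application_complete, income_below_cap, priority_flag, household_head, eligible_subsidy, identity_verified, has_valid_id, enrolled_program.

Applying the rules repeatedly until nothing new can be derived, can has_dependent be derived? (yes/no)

no

Round 1 — r4, r8, derive case_approved, means_tested.
Round 2 — r6, derive adult_resident.
Round 3 — r2, derive citizen.
Round 4 — r1, derive age_verified.
Round 5 — r7, derive renewal_due.
Fixed point reached. has_dependent is concluded only by r5; r5 needs tax_filed (never derived).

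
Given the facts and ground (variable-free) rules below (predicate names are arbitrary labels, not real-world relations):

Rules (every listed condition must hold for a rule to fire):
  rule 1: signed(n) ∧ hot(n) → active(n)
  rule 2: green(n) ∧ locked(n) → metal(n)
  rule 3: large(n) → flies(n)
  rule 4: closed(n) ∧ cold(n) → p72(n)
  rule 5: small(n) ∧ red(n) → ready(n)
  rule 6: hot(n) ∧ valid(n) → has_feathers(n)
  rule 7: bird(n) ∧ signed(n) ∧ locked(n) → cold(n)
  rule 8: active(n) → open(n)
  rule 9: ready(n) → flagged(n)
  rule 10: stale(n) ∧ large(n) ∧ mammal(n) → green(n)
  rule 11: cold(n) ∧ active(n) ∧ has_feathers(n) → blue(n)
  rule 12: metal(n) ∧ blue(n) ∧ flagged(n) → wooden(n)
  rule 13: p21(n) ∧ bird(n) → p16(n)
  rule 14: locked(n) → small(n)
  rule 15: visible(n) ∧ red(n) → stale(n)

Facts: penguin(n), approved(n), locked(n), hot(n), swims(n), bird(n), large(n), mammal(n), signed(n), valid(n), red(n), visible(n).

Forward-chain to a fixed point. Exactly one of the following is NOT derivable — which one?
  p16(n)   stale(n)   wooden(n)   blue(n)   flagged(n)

[1] rule 1 [signed(n) ∧ hot(n) → active(n)]; rule 3 [large(n) → flies(n)]; rule 6 [hot(n) ∧ valid(n) → has_feathers(n)]; rule 7 [bird(n) ∧ signed(n) ∧ locked(n) → cold(n)]; rule 14 [locked(n) → small(n)]; rule 15 [visible(n) ∧ red(n) → stale(n)]. ⇒ new: active(n), flies(n), has_feathers(n), cold(n), small(n), stale(n).
[2] rule 5 [small(n) ∧ red(n) → ready(n)]; rule 8 [active(n) → open(n)]; rule 10 [stale(n) ∧ large(n) ∧ mammal(n) → green(n)]; rule 11 [cold(n) ∧ active(n) ∧ has_feathers(n) → blue(n)]. ⇒ new: ready(n), open(n), green(n), blue(n).
[3] rule 2 [green(n) ∧ locked(n) → metal(n)]; rule 9 [ready(n) → flagged(n)]. ⇒ new: metal(n), flagged(n).
[4] rule 12 [metal(n) ∧ blue(n) ∧ flagged(n) → wooden(n)]. ⇒ new: wooden(n).
Derived: flagged(n) (round 3), stale(n) (round 1), blue(n) (round 2), wooden(n) (round 4). p16(n) never appears in any round.

p16(n)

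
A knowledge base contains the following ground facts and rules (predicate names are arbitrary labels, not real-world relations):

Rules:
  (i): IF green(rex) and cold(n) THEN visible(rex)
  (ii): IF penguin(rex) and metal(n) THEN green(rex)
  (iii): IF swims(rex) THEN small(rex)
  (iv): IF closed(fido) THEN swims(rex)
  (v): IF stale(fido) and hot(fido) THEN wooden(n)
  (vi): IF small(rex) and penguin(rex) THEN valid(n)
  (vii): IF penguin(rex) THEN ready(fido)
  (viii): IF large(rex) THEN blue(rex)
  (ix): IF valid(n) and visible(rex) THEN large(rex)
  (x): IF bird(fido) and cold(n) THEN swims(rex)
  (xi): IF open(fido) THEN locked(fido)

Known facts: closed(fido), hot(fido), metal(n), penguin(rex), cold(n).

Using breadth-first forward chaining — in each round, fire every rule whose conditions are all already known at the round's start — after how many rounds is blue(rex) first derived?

[1] (ii) [IF penguin(rex) and metal(n) THEN green(rex)]; (iv) [IF closed(fido) THEN swims(rex)]; (vii) [IF penguin(rex) THEN ready(fido)]. ⇒ new: green(rex), swims(rex), ready(fido).
[2] (i) [IF green(rex) and cold(n) THEN visible(rex)]; (iii) [IF swims(rex) THEN small(rex)]. ⇒ new: visible(rex), small(rex).
[3] (vi) [IF small(rex) and penguin(rex) THEN valid(n)]. ⇒ new: valid(n).
[4] (ix) [IF valid(n) and visible(rex) THEN large(rex)]. ⇒ new: large(rex).
[5] (viii) [IF large(rex) THEN blue(rex)]. ⇒ new: blue(rex).
blue(rex) first appears in round 5.

5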